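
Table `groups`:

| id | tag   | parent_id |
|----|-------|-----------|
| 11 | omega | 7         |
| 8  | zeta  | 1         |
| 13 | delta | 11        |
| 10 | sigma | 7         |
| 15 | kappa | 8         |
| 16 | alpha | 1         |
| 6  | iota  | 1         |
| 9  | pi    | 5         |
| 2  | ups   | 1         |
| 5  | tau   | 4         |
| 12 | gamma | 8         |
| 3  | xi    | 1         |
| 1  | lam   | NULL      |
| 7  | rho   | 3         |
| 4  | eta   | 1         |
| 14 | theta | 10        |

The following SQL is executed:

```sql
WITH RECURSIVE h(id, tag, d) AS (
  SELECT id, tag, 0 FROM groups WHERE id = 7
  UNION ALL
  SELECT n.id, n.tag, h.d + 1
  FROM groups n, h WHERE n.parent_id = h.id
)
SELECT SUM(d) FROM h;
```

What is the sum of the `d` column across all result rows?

6

Base: id=7 (rho) at d 0.
Iteration 1: rows with parent_id in {7} -> sigma (id 10, d 1), omega (id 11, d 1).
Iteration 2: rows with parent_id in {10,11} -> delta (id 13, d 2), theta (id 14, d 2).
Iteration 3: no rows with parent_id in {13,14}; recursion stops.
SUM(d) = 0 + 1 + 1 + 2 + 2 = 6.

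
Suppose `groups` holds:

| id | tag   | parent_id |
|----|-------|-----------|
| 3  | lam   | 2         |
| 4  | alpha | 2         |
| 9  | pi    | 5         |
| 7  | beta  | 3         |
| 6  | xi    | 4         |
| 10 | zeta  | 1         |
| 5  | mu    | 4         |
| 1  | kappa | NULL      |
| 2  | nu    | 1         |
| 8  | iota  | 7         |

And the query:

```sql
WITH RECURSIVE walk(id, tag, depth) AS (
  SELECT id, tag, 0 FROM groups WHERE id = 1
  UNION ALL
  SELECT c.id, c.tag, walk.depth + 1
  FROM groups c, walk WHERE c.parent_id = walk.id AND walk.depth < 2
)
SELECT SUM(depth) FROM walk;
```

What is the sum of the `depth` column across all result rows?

6

Base: id=1 (kappa) at depth 0.
Iteration 1: rows with parent_id in {1} -> nu (id 2, depth 1), zeta (id 10, depth 1).
Iteration 2: rows with parent_id in {2,10} -> lam (id 3, depth 2), alpha (id 4, depth 2).
Iteration 3: depth < 2 fails for all current rows; recursion stops.
SUM(depth) = 0 + 1 + 1 + 2 + 2 = 6.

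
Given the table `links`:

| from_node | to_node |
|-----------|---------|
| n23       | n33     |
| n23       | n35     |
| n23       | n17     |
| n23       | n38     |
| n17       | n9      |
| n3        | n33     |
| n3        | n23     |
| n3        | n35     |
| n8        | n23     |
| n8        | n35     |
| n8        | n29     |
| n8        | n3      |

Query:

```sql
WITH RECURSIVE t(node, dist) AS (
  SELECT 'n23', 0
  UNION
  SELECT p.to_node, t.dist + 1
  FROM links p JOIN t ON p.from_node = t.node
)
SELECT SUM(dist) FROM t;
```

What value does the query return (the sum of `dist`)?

6

Base: (n23, dist=0).
Iteration 1: edges from {n23} -> (n17, dist=1), (n33, dist=1), (n35, dist=1), (n38, dist=1).
Iteration 2: edges from {n17,n33,n35,n38} -> (n9, dist=2).
Iteration 3: no outgoing edges from {n9}; recursion stops.
SUM(dist) = 0 + 1 + 1 + 1 + 1 + 2 = 6.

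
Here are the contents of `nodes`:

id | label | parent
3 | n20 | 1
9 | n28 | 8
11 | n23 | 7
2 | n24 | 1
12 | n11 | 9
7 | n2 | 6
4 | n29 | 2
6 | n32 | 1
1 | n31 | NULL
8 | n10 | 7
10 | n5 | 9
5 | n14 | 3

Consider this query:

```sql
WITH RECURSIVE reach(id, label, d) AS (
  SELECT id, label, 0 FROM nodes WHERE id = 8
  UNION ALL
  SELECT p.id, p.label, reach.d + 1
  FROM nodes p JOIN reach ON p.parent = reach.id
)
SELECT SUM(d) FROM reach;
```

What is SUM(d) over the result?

Base: id=8 (n10) at d 0.
Iteration 1: rows with parent in {8} -> n28 (id 9, d 1).
Iteration 2: rows with parent in {9} -> n5 (id 10, d 2), n11 (id 12, d 2).
Iteration 3: no rows with parent in {10,12}; recursion stops.
SUM(d) = 0 + 1 + 2 + 2 = 5.

5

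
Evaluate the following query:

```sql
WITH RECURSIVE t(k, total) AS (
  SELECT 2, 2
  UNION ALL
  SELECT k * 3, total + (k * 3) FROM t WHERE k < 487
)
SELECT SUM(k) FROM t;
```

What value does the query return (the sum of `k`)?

2186

Base: k=2, total=2.
Iteration 1: 2 < 487 holds -> k = 2 * 3 = 6, total = 2 + 6 = 8.
Iteration 2: 6 < 487 holds -> k = 6 * 3 = 18, total = 8 + 18 = 26.
Iteration 3: 18 < 487 holds -> k = 18 * 3 = 54, total = 26 + 54 = 80.
Iteration 4: 54 < 487 holds -> k = 54 * 3 = 162, total = 80 + 162 = 242.
Iteration 5: 162 < 487 holds -> k = 162 * 3 = 486, total = 242 + 486 = 728.
Iteration 6: 486 < 487 holds -> k = 486 * 3 = 1458, total = 728 + 1458 = 2186.
Iteration 7: 1458 < 487 fails; recursion stops.
SUM(k) = 2 + 6 + 18 + 54 + 162 + 486 + 1458 = 2186.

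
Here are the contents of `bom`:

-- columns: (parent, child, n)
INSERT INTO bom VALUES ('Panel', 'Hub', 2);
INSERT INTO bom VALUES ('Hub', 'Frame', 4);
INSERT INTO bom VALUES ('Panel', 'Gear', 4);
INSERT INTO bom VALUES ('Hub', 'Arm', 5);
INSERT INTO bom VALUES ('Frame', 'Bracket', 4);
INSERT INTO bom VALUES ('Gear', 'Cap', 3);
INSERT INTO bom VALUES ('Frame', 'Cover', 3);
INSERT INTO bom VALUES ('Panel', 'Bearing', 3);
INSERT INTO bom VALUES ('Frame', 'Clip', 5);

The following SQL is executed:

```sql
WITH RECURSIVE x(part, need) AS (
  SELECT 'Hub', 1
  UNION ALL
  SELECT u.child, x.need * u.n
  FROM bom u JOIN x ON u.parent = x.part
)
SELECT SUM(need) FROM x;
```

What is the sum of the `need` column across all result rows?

Base: (Hub, need=1).
Iteration 1: components of {Hub} -> Arm = 1*5 = 5, Frame = 1*4 = 4.
Iteration 2: components of {Arm,Frame} -> Bracket = 4*4 = 16, Clip = 4*5 = 20, Cover = 4*3 = 12.
Iteration 3: no further components; recursion stops.
SUM(need) = 1 + 4 + 5 + 16 + 12 + 20 = 58.

58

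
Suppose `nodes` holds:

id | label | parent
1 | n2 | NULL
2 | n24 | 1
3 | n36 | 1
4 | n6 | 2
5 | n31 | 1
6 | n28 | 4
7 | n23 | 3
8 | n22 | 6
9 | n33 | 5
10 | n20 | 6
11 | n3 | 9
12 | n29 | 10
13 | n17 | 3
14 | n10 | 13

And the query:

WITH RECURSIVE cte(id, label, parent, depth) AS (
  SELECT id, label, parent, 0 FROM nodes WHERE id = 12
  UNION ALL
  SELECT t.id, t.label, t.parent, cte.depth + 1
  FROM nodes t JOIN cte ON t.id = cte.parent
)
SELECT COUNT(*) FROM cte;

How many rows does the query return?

Base: id=12 (n29), parent=10, depth 0.
Iteration 1: join on id=10 -> n20 (id 10, parent=6, depth 1).
Iteration 2: join on id=6 -> n28 (id 6, parent=4, depth 2).
Iteration 3: join on id=4 -> n6 (id 4, parent=2, depth 3).
Iteration 4: join on id=2 -> n24 (id 2, parent=1, depth 4).
Iteration 5: join on id=1 -> n2 (id 1, parent=NULL, depth 5).
Iteration 6: parent is NULL; no match; recursion stops.
Total rows emitted: 6.

6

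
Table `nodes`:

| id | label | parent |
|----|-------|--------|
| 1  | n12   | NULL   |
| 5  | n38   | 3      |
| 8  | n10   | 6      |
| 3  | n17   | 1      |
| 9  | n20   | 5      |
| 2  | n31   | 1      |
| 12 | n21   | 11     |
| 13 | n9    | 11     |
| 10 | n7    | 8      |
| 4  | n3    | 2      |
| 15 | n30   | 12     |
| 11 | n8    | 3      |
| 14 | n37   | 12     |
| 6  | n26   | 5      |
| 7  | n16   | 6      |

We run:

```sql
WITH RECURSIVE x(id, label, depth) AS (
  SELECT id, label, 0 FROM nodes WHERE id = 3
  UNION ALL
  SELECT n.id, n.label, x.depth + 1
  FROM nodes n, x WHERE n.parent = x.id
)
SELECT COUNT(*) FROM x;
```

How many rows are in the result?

Base: id=3 (n17) at depth 0.
Iteration 1: rows with parent in {3} -> n38 (id 5, depth 1), n8 (id 11, depth 1).
Iteration 2: rows with parent in {5,11} -> n26 (id 6, depth 2), n20 (id 9, depth 2), n21 (id 12, depth 2), n9 (id 13, depth 2).
Iteration 3: rows with parent in {6,9,12,13} -> n16 (id 7, depth 3), n10 (id 8, depth 3), n37 (id 14, depth 3), n30 (id 15, depth 3).
Iteration 4: rows with parent in {7,8,14,15} -> n7 (id 10, depth 4).
Iteration 5: no rows with parent in {10}; recursion stops.
Total rows emitted: 12.

12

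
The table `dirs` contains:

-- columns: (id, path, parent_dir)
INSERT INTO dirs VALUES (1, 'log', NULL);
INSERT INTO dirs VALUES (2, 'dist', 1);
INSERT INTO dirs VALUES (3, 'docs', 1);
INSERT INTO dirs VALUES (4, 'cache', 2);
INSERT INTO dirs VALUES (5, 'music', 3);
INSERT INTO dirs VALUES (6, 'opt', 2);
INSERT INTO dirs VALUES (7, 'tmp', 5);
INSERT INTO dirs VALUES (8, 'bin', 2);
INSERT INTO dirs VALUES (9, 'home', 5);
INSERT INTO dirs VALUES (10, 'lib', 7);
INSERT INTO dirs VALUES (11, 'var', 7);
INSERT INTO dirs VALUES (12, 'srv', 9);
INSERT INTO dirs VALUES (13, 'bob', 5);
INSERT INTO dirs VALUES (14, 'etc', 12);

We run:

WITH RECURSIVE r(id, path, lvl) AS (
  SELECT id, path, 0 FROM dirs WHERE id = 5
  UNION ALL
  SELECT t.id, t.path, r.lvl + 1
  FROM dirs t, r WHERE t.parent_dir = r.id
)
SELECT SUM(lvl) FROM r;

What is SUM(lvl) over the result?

Base: id=5 (music) at lvl 0.
Iteration 1: rows with parent_dir in {5} -> tmp (id 7, lvl 1), home (id 9, lvl 1), bob (id 13, lvl 1).
Iteration 2: rows with parent_dir in {7,9,13} -> lib (id 10, lvl 2), var (id 11, lvl 2), srv (id 12, lvl 2).
Iteration 3: rows with parent_dir in {10,11,12} -> etc (id 14, lvl 3).
Iteration 4: no rows with parent_dir in {14}; recursion stops.
SUM(lvl) = 0 + 1 + 1 + 1 + 2 + 2 + 2 + 3 = 12.

12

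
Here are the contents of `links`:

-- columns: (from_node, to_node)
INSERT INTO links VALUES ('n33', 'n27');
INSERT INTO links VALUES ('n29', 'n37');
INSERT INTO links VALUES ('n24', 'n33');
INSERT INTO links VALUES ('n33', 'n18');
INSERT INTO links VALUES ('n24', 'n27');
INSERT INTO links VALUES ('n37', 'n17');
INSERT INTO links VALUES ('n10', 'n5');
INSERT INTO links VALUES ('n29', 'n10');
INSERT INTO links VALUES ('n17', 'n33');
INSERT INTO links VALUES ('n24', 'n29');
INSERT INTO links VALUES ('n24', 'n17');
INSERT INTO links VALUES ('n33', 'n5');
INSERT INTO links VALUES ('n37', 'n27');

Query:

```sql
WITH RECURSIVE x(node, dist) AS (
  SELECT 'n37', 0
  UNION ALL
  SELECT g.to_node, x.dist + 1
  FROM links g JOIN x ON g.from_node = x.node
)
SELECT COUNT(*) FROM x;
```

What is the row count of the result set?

7

Base: (n37, dist=0).
Iteration 1: edges from {n37} -> (n17, dist=1), (n27, dist=1).
Iteration 2: edges from {n17,n27} -> (n33, dist=2).
Iteration 3: edges from {n33} -> (n18, dist=3), (n27, dist=3), (n5, dist=3).
Iteration 4: no outgoing edges from {n18,n27,n5}; recursion stops.
Total rows emitted: 7.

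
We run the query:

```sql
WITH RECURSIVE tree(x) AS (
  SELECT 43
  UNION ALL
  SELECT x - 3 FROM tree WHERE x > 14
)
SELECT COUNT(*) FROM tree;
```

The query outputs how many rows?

Base: x=43.
Iteration 1: 43 > 14 holds -> x = 43 - 3 = 40.
Iteration 2: 40 > 14 holds -> x = 40 - 3 = 37.
Iteration 3: 37 > 14 holds -> x = 37 - 3 = 34.
Iteration 4: 34 > 14 holds -> x = 34 - 3 = 31.
Iteration 5: 31 > 14 holds -> x = 31 - 3 = 28.
Iteration 6: 28 > 14 holds -> x = 28 - 3 = 25.
Iteration 7: 25 > 14 holds -> x = 25 - 3 = 22.
Iteration 8: 22 > 14 holds -> x = 22 - 3 = 19.
Iteration 9: 19 > 14 holds -> x = 19 - 3 = 16.
Iteration 10: 16 > 14 holds -> x = 16 - 3 = 13.
Iteration 11: 13 > 14 fails; recursion stops.
Total rows emitted: 11.

11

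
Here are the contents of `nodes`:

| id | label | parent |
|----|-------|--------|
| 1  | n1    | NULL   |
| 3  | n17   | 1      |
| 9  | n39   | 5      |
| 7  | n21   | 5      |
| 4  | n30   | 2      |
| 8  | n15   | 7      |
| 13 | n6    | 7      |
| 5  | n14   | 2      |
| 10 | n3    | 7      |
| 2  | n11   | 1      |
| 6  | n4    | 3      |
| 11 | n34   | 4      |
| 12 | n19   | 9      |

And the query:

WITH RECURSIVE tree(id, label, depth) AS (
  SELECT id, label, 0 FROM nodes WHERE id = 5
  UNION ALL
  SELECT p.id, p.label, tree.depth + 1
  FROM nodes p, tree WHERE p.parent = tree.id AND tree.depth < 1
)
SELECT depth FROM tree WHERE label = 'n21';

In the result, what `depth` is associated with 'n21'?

1

Base: id=5 (n14) at depth 0.
Iteration 1: rows with parent in {5} -> n21 (id 7, depth 1), n39 (id 9, depth 1).
Iteration 2: depth < 1 fails for all current rows; recursion stops.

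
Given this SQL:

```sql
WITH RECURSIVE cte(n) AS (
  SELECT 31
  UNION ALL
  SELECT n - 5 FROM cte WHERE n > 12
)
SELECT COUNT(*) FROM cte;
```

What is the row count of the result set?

5

Base: n=31.
Iteration 1: 31 > 12 holds -> n = 31 - 5 = 26.
Iteration 2: 26 > 12 holds -> n = 26 - 5 = 21.
Iteration 3: 21 > 12 holds -> n = 21 - 5 = 16.
Iteration 4: 16 > 12 holds -> n = 16 - 5 = 11.
Iteration 5: 11 > 12 fails; recursion stops.
Total rows emitted: 5.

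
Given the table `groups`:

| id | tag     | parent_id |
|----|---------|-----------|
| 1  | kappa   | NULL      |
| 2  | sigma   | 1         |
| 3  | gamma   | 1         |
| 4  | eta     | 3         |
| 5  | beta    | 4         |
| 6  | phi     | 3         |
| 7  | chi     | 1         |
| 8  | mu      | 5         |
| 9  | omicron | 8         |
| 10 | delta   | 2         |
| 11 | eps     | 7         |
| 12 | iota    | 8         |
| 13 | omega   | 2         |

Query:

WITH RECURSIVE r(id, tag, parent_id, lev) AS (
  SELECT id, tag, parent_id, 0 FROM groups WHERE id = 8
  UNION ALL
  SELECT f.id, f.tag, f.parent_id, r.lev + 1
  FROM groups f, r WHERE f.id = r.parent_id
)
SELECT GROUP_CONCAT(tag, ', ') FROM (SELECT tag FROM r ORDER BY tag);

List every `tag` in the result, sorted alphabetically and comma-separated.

beta, eta, gamma, kappa, mu

Base: id=8 (mu), parent_id=5, lev 0.
Iteration 1: join on id=5 -> beta (id 5, parent_id=4, lev 1).
Iteration 2: join on id=4 -> eta (id 4, parent_id=3, lev 2).
Iteration 3: join on id=3 -> gamma (id 3, parent_id=1, lev 3).
Iteration 4: join on id=1 -> kappa (id 1, parent_id=NULL, lev 4).
Iteration 5: parent_id is NULL; no match; recursion stops.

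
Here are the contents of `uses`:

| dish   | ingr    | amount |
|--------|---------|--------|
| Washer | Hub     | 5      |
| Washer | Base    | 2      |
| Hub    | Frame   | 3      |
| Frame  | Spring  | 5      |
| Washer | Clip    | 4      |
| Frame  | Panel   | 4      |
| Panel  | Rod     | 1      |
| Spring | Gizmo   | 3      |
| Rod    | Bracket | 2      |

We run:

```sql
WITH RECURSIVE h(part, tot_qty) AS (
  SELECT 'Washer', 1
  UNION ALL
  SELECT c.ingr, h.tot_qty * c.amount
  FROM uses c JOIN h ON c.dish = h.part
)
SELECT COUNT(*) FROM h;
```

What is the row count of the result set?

Base: (Washer, tot_qty=1).
Iteration 1: components of {Washer} -> Base = 1*2 = 2, Clip = 1*4 = 4, Hub = 1*5 = 5.
Iteration 2: components of {Base,Clip,Hub} -> Frame = 5*3 = 15.
Iteration 3: components of {Frame} -> Panel = 15*4 = 60, Spring = 15*5 = 75.
Iteration 4: components of {Panel,Spring} -> Gizmo = 75*3 = 225, Rod = 60*1 = 60.
Iteration 5: components of {Gizmo,Rod} -> Bracket = 60*2 = 120.
Iteration 6: no further components; recursion stops.
Total rows emitted: 10.

10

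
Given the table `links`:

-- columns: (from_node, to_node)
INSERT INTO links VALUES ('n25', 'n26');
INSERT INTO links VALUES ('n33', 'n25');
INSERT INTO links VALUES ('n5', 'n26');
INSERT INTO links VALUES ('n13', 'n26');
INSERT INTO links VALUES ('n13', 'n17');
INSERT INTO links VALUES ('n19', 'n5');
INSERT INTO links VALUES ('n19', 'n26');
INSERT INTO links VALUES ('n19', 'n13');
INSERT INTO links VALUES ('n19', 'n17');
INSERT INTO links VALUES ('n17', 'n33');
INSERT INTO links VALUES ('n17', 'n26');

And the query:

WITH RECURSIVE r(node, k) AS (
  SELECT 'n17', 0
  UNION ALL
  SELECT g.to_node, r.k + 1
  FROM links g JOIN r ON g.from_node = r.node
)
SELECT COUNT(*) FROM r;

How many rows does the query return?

Base: (n17, k=0).
Iteration 1: edges from {n17} -> (n26, k=1), (n33, k=1).
Iteration 2: edges from {n26,n33} -> (n25, k=2).
Iteration 3: edges from {n25} -> (n26, k=3).
Iteration 4: no outgoing edges from {n26}; recursion stops.
Total rows emitted: 5.

5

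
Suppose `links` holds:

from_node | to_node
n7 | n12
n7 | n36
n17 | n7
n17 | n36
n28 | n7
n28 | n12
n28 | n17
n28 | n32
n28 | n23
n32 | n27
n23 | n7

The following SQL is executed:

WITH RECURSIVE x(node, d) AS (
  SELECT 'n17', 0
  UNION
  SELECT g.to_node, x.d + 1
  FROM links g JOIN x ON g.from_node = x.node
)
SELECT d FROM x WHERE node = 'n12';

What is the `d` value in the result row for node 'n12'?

Base: (n17, d=0).
Iteration 1: edges from {n17} -> (n36, d=1), (n7, d=1).
Iteration 2: edges from {n36,n7} -> (n12, d=2), (n36, d=2).
Iteration 3: no outgoing edges from {n12,n36}; recursion stops.

2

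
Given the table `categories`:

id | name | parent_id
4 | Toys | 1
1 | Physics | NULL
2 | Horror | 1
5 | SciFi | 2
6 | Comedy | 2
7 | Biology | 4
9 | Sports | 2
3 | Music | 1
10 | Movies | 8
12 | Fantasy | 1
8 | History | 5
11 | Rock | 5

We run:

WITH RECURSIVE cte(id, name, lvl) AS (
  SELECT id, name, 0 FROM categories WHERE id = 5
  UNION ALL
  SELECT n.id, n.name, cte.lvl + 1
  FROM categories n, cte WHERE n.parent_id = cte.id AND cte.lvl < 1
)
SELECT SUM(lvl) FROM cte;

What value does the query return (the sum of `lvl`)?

Base: id=5 (SciFi) at lvl 0.
Iteration 1: rows with parent_id in {5} -> History (id 8, lvl 1), Rock (id 11, lvl 1).
Iteration 2: lvl < 1 fails for all current rows; recursion stops.
SUM(lvl) = 0 + 1 + 1 = 2.

2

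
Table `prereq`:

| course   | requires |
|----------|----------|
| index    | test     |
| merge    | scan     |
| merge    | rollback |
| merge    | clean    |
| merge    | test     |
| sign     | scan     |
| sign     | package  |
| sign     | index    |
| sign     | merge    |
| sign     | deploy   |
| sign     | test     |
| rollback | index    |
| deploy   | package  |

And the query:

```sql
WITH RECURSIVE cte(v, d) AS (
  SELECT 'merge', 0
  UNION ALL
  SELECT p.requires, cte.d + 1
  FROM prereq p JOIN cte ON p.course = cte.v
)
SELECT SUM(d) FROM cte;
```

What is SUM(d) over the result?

9

Base: (merge, d=0).
Iteration 1: edges from {merge} -> (clean, d=1), (rollback, d=1), (scan, d=1), (test, d=1).
Iteration 2: edges from {clean,rollback,scan,test} -> (index, d=2).
Iteration 3: edges from {index} -> (test, d=3).
Iteration 4: no outgoing edges from {test}; recursion stops.
SUM(d) = 0 + 1 + 1 + 1 + 1 + 2 + 3 = 9.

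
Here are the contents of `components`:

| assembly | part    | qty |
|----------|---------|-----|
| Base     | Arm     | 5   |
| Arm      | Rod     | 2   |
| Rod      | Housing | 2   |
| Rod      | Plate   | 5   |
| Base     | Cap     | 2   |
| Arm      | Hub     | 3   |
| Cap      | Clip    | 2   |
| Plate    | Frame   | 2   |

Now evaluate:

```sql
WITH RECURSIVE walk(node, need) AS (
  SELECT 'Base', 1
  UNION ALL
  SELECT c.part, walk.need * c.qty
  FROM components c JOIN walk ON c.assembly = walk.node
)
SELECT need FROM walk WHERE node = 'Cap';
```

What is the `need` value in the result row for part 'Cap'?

2

Base: (Base, need=1).
Iteration 1: components of {Base} -> Arm = 1*5 = 5, Cap = 1*2 = 2.
Iteration 2: components of {Arm,Cap} -> Clip = 2*2 = 4, Hub = 5*3 = 15, Rod = 5*2 = 10.
Iteration 3: components of {Clip,Hub,Rod} -> Housing = 10*2 = 20, Plate = 10*5 = 50.
Iteration 4: components of {Housing,Plate} -> Frame = 50*2 = 100.
Iteration 5: no further components; recursion stops.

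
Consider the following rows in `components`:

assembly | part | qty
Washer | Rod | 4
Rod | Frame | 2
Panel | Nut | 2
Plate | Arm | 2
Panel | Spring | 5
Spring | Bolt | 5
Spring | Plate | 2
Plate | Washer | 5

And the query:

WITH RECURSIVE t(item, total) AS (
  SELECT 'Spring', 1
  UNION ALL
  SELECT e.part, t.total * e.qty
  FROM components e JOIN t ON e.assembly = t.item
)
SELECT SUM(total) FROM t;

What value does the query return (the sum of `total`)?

142

Base: (Spring, total=1).
Iteration 1: components of {Spring} -> Bolt = 1*5 = 5, Plate = 1*2 = 2.
Iteration 2: components of {Bolt,Plate} -> Arm = 2*2 = 4, Washer = 2*5 = 10.
Iteration 3: components of {Arm,Washer} -> Rod = 10*4 = 40.
Iteration 4: components of {Rod} -> Frame = 40*2 = 80.
Iteration 5: no further components; recursion stops.
SUM(total) = 1 + 2 + 5 + 10 + 4 + 40 + 80 = 142.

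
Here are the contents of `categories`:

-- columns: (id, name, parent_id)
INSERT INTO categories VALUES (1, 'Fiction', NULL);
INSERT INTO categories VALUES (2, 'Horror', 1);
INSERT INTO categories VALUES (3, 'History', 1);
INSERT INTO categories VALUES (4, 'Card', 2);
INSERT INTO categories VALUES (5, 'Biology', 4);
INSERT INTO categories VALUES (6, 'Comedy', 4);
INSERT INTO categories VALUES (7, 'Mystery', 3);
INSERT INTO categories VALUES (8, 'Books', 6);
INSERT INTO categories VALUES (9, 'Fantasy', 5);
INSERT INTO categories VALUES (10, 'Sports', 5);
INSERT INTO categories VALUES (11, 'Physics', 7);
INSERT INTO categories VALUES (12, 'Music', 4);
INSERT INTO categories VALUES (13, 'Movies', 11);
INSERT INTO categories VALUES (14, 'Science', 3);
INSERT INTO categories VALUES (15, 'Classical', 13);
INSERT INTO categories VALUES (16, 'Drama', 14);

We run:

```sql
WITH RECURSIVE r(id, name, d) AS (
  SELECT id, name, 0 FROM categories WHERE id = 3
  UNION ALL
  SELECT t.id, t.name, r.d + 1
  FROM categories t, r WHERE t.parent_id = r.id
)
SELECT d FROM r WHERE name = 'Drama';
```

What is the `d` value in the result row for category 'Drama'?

2

Base: id=3 (History) at d 0.
Iteration 1: rows with parent_id in {3} -> Mystery (id 7, d 1), Science (id 14, d 1).
Iteration 2: rows with parent_id in {7,14} -> Physics (id 11, d 2), Drama (id 16, d 2).
Iteration 3: rows with parent_id in {11,16} -> Movies (id 13, d 3).
Iteration 4: rows with parent_id in {13} -> Classical (id 15, d 4).
Iteration 5: no rows with parent_id in {15}; recursion stops.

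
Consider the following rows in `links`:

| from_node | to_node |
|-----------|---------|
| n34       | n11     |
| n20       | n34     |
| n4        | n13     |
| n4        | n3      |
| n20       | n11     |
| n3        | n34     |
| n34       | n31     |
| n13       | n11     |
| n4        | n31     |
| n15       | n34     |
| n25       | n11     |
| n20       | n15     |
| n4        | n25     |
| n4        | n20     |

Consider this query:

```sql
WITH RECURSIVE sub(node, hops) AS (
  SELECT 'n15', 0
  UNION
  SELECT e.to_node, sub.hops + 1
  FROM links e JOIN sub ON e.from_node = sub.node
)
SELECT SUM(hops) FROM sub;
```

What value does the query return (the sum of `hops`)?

5

Base: (n15, hops=0).
Iteration 1: edges from {n15} -> (n34, hops=1).
Iteration 2: edges from {n34} -> (n11, hops=2), (n31, hops=2).
Iteration 3: no outgoing edges from {n11,n31}; recursion stops.
SUM(hops) = 0 + 1 + 2 + 2 = 5.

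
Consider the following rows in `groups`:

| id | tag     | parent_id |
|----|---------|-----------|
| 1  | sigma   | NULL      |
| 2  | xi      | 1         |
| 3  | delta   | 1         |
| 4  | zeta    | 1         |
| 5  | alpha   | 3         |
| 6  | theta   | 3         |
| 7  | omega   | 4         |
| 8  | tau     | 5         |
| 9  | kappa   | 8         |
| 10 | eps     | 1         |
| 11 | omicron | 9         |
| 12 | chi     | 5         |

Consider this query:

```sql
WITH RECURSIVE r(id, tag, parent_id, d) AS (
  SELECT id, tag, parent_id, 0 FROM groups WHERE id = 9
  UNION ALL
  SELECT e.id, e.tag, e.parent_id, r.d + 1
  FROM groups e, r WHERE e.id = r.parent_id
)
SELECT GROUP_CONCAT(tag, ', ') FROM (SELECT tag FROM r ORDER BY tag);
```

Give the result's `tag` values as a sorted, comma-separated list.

alpha, delta, kappa, sigma, tau

Base: id=9 (kappa), parent_id=8, d 0.
Iteration 1: join on id=8 -> tau (id 8, parent_id=5, d 1).
Iteration 2: join on id=5 -> alpha (id 5, parent_id=3, d 2).
Iteration 3: join on id=3 -> delta (id 3, parent_id=1, d 3).
Iteration 4: join on id=1 -> sigma (id 1, parent_id=NULL, d 4).
Iteration 5: parent_id is NULL; no match; recursion stops.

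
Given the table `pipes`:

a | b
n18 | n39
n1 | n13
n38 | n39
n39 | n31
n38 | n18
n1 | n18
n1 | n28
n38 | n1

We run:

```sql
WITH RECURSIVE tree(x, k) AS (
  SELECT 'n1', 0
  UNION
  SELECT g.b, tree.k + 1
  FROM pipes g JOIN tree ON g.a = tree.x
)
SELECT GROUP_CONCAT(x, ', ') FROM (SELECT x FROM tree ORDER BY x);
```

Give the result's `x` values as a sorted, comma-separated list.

n1, n13, n18, n28, n31, n39

Base: (n1, k=0).
Iteration 1: edges from {n1} -> (n13, k=1), (n18, k=1), (n28, k=1).
Iteration 2: edges from {n13,n18,n28} -> (n39, k=2).
Iteration 3: edges from {n39} -> (n31, k=3).
Iteration 4: no outgoing edges from {n31}; recursion stops.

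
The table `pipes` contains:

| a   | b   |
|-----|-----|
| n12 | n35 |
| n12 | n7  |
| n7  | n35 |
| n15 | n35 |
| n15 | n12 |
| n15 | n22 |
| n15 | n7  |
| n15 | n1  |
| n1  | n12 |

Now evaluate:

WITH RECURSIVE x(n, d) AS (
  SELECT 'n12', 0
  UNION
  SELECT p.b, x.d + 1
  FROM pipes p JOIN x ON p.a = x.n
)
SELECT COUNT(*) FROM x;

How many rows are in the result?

4

Base: (n12, d=0).
Iteration 1: edges from {n12} -> (n35, d=1), (n7, d=1).
Iteration 2: edges from {n35,n7} -> (n35, d=2).
Iteration 3: no outgoing edges from {n35}; recursion stops.
Total rows emitted: 4.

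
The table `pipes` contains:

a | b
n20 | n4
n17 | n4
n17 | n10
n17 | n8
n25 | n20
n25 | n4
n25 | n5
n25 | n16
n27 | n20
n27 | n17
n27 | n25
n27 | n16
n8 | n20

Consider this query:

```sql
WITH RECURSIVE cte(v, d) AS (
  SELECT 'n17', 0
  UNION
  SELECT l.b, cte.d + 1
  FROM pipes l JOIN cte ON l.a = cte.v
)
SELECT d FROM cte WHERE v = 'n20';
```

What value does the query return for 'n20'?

Base: (n17, d=0).
Iteration 1: edges from {n17} -> (n10, d=1), (n4, d=1), (n8, d=1).
Iteration 2: edges from {n10,n4,n8} -> (n20, d=2).
Iteration 3: edges from {n20} -> (n4, d=3).
Iteration 4: no outgoing edges from {n4}; recursion stops.

2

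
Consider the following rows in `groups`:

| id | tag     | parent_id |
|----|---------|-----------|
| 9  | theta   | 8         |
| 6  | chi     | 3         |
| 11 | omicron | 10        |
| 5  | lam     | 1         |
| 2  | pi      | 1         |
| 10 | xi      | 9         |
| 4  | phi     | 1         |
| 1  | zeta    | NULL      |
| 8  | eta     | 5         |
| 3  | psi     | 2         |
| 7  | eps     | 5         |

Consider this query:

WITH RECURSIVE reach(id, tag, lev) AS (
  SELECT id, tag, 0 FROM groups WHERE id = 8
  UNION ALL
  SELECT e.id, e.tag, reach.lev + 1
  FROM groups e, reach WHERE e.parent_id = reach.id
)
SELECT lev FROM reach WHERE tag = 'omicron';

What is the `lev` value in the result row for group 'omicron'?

Base: id=8 (eta) at lev 0.
Iteration 1: rows with parent_id in {8} -> theta (id 9, lev 1).
Iteration 2: rows with parent_id in {9} -> xi (id 10, lev 2).
Iteration 3: rows with parent_id in {10} -> omicron (id 11, lev 3).
Iteration 4: no rows with parent_id in {11}; recursion stops.

3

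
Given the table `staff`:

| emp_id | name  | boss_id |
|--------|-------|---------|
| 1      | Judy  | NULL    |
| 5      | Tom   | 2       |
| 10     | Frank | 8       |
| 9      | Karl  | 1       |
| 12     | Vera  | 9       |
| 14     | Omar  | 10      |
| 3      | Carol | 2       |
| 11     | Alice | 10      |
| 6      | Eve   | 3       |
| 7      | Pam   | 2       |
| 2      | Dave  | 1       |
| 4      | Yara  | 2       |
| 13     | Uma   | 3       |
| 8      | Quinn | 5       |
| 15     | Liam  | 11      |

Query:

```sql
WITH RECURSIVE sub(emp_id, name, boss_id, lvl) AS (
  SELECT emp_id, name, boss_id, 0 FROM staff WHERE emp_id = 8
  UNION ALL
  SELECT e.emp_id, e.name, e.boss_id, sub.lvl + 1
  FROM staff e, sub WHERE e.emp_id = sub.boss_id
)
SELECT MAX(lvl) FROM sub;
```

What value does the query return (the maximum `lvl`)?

Base: emp_id=8 (Quinn), boss_id=5, lvl 0.
Iteration 1: join on emp_id=5 -> Tom (id 5, boss_id=2, lvl 1).
Iteration 2: join on emp_id=2 -> Dave (id 2, boss_id=1, lvl 2).
Iteration 3: join on emp_id=1 -> Judy (id 1, boss_id=NULL, lvl 3).
Iteration 4: boss_id is NULL; no match; recursion stops.
lvl values: 0, 1, 2, 3; the maximum is 3.

3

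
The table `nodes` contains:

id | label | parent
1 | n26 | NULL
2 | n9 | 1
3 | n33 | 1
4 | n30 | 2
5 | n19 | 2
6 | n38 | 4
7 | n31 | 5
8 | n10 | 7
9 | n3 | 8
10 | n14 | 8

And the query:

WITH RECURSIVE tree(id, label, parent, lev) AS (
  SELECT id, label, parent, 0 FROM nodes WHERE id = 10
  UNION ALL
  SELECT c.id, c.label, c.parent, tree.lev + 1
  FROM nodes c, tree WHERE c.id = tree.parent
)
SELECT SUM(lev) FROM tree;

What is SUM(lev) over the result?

Base: id=10 (n14), parent=8, lev 0.
Iteration 1: join on id=8 -> n10 (id 8, parent=7, lev 1).
Iteration 2: join on id=7 -> n31 (id 7, parent=5, lev 2).
Iteration 3: join on id=5 -> n19 (id 5, parent=2, lev 3).
Iteration 4: join on id=2 -> n9 (id 2, parent=1, lev 4).
Iteration 5: join on id=1 -> n26 (id 1, parent=NULL, lev 5).
Iteration 6: parent is NULL; no match; recursion stops.
SUM(lev) = 0 + 1 + 2 + 3 + 4 + 5 = 15.

15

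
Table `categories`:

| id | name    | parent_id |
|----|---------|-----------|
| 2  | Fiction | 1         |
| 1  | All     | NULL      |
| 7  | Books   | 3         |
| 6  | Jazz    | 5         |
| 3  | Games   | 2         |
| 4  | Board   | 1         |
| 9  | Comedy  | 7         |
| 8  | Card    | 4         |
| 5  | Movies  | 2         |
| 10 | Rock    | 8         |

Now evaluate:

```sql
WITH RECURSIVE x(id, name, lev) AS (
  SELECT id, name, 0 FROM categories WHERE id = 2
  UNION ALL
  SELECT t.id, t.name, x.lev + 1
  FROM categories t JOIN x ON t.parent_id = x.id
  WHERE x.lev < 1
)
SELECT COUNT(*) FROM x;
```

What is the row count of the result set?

3

Base: id=2 (Fiction) at lev 0.
Iteration 1: rows with parent_id in {2} -> Games (id 3, lev 1), Movies (id 5, lev 1).
Iteration 2: lev < 1 fails for all current rows; recursion stops.
Total rows emitted: 3.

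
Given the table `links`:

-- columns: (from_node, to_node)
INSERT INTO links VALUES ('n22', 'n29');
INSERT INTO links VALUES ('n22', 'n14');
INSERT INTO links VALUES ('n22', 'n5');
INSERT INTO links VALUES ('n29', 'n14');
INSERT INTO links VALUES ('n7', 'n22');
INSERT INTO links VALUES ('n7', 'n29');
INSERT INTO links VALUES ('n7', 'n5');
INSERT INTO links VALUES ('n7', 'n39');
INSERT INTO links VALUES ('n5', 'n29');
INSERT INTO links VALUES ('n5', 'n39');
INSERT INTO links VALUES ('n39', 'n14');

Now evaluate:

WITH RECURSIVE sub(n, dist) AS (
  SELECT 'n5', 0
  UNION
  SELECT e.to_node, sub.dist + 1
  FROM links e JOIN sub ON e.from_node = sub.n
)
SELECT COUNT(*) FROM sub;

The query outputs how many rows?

Base: (n5, dist=0).
Iteration 1: edges from {n5} -> (n29, dist=1), (n39, dist=1).
Iteration 2: edges from {n29,n39} -> (n14, dist=2). [UNION drops 1 duplicate row(s)]
Iteration 3: no outgoing edges from {n14}; recursion stops.
Total rows emitted: 4.

4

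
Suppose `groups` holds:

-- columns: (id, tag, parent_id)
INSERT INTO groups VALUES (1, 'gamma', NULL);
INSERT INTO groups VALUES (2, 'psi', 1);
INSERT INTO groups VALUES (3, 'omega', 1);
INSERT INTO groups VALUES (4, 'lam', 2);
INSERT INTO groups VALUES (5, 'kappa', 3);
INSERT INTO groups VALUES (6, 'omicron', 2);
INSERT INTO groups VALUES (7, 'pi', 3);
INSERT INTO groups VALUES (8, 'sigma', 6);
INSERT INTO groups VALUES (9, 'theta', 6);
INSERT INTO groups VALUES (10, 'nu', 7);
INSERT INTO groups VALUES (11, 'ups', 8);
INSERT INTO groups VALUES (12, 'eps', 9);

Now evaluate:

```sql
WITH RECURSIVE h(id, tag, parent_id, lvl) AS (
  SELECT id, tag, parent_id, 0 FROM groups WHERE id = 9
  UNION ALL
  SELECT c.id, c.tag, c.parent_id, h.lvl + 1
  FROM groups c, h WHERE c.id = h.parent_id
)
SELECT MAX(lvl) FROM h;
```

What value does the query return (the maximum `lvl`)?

Base: id=9 (theta), parent_id=6, lvl 0.
Iteration 1: join on id=6 -> omicron (id 6, parent_id=2, lvl 1).
Iteration 2: join on id=2 -> psi (id 2, parent_id=1, lvl 2).
Iteration 3: join on id=1 -> gamma (id 1, parent_id=NULL, lvl 3).
Iteration 4: parent_id is NULL; no match; recursion stops.
lvl values: 0, 1, 2, 3; the maximum is 3.

3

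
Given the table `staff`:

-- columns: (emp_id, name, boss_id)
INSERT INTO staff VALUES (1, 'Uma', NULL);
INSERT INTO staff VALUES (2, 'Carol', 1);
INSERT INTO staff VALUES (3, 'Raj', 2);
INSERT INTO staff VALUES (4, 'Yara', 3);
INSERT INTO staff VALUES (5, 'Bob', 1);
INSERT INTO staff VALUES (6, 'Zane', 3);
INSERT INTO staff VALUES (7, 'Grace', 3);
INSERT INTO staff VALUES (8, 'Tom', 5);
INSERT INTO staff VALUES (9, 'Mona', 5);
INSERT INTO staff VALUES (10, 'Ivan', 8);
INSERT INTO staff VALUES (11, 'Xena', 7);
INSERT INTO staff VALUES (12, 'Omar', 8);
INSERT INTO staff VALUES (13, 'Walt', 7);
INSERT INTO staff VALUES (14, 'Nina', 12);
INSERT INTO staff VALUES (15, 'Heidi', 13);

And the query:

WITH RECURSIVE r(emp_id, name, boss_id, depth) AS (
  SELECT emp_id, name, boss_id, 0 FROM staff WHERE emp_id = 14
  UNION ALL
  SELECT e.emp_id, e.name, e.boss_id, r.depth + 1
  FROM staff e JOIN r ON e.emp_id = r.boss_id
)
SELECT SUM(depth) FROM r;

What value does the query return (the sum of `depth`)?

Base: emp_id=14 (Nina), boss_id=12, depth 0.
Iteration 1: join on emp_id=12 -> Omar (id 12, boss_id=8, depth 1).
Iteration 2: join on emp_id=8 -> Tom (id 8, boss_id=5, depth 2).
Iteration 3: join on emp_id=5 -> Bob (id 5, boss_id=1, depth 3).
Iteration 4: join on emp_id=1 -> Uma (id 1, boss_id=NULL, depth 4).
Iteration 5: boss_id is NULL; no match; recursion stops.
SUM(depth) = 0 + 1 + 2 + 3 + 4 = 10.

10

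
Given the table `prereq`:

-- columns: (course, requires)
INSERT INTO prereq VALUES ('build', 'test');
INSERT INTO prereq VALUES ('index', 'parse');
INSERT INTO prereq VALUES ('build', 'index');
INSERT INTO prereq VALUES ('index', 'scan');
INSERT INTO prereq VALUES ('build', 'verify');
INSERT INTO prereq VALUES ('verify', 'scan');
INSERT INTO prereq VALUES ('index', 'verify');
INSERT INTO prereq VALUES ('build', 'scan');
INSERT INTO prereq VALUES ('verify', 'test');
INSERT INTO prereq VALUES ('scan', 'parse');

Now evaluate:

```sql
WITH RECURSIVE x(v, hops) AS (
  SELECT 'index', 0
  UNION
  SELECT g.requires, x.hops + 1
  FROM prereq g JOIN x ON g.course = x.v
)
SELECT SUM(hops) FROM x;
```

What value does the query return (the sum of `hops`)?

Base: (index, hops=0).
Iteration 1: edges from {index} -> (parse, hops=1), (scan, hops=1), (verify, hops=1).
Iteration 2: edges from {parse,scan,verify} -> (parse, hops=2), (scan, hops=2), (test, hops=2).
Iteration 3: edges from {parse,scan,test} -> (parse, hops=3).
Iteration 4: no outgoing edges from {parse}; recursion stops.
SUM(hops) = 0 + 1 + 1 + 1 + 2 + 2 + 2 + 3 = 12.

12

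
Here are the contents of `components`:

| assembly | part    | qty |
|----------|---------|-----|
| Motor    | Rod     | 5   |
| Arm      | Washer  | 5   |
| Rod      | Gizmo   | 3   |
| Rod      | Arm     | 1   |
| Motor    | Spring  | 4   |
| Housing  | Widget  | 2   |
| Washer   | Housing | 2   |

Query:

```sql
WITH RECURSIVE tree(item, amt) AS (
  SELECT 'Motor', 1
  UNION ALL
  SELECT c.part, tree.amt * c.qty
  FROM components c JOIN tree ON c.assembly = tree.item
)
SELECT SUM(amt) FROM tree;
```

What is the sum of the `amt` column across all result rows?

205

Base: (Motor, amt=1).
Iteration 1: components of {Motor} -> Rod = 1*5 = 5, Spring = 1*4 = 4.
Iteration 2: components of {Rod,Spring} -> Arm = 5*1 = 5, Gizmo = 5*3 = 15.
Iteration 3: components of {Arm,Gizmo} -> Washer = 5*5 = 25.
Iteration 4: components of {Washer} -> Housing = 25*2 = 50.
Iteration 5: components of {Housing} -> Widget = 50*2 = 100.
Iteration 6: no further components; recursion stops.
SUM(amt) = 1 + 5 + 4 + 5 + 15 + 25 + 50 + 100 = 205.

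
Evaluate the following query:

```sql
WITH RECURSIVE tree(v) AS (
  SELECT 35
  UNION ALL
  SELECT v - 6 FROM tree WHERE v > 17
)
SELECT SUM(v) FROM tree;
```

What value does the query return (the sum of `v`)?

104

Base: v=35.
Iteration 1: 35 > 17 holds -> v = 35 - 6 = 29.
Iteration 2: 29 > 17 holds -> v = 29 - 6 = 23.
Iteration 3: 23 > 17 holds -> v = 23 - 6 = 17.
Iteration 4: 17 > 17 fails; recursion stops.
SUM(v) = 35 + 29 + 23 + 17 = 104.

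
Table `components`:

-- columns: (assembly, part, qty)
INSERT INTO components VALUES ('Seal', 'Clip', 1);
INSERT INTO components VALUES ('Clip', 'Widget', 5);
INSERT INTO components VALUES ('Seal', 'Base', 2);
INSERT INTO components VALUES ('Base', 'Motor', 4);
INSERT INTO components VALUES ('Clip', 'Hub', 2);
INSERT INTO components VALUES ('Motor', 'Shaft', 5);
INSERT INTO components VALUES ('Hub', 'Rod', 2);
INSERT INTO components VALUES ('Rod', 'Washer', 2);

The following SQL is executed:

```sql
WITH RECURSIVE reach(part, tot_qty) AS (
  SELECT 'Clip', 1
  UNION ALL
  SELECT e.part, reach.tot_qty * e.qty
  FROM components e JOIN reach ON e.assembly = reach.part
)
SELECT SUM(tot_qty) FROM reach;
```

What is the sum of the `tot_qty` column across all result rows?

Base: (Clip, tot_qty=1).
Iteration 1: components of {Clip} -> Hub = 1*2 = 2, Widget = 1*5 = 5.
Iteration 2: components of {Hub,Widget} -> Rod = 2*2 = 4.
Iteration 3: components of {Rod} -> Washer = 4*2 = 8.
Iteration 4: no further components; recursion stops.
SUM(tot_qty) = 1 + 5 + 2 + 4 + 8 = 20.

20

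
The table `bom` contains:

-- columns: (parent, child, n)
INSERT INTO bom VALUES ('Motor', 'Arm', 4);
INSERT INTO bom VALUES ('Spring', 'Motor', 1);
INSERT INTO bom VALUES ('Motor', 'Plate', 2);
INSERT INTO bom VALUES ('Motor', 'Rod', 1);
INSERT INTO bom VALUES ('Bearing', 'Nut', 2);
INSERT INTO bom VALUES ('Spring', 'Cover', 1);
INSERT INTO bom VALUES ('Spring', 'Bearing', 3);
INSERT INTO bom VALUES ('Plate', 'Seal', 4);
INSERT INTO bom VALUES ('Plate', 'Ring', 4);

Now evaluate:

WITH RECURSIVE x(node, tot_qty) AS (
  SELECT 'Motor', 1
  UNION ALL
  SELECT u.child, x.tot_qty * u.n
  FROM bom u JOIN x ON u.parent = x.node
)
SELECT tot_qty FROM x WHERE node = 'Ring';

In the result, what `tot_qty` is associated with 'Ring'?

Base: (Motor, tot_qty=1).
Iteration 1: components of {Motor} -> Arm = 1*4 = 4, Plate = 1*2 = 2, Rod = 1*1 = 1.
Iteration 2: components of {Arm,Plate,Rod} -> Ring = 2*4 = 8, Seal = 2*4 = 8.
Iteration 3: no further components; recursion stops.

8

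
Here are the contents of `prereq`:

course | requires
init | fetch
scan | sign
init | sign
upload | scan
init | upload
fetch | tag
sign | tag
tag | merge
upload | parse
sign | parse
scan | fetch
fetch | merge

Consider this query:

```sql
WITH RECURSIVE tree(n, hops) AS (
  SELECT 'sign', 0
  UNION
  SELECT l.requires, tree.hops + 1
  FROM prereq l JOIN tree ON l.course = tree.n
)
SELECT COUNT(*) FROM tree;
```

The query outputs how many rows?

4

Base: (sign, hops=0).
Iteration 1: edges from {sign} -> (parse, hops=1), (tag, hops=1).
Iteration 2: edges from {parse,tag} -> (merge, hops=2).
Iteration 3: no outgoing edges from {merge}; recursion stops.
Total rows emitted: 4.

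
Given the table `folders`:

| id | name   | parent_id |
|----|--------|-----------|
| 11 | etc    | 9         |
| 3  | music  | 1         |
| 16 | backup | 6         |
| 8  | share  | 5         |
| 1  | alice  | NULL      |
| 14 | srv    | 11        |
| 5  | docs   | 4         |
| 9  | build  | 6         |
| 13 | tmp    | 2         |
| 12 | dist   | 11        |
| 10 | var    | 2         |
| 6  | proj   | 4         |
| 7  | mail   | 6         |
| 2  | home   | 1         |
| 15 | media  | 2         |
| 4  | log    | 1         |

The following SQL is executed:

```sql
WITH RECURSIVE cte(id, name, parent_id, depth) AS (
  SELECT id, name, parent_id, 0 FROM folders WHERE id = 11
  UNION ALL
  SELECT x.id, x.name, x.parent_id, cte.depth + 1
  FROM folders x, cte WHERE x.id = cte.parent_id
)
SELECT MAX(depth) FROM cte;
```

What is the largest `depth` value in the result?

Base: id=11 (etc), parent_id=9, depth 0.
Iteration 1: join on id=9 -> build (id 9, parent_id=6, depth 1).
Iteration 2: join on id=6 -> proj (id 6, parent_id=4, depth 2).
Iteration 3: join on id=4 -> log (id 4, parent_id=1, depth 3).
Iteration 4: join on id=1 -> alice (id 1, parent_id=NULL, depth 4).
Iteration 5: parent_id is NULL; no match; recursion stops.
depth values: 0, 1, 2, 3, 4; the maximum is 4.

4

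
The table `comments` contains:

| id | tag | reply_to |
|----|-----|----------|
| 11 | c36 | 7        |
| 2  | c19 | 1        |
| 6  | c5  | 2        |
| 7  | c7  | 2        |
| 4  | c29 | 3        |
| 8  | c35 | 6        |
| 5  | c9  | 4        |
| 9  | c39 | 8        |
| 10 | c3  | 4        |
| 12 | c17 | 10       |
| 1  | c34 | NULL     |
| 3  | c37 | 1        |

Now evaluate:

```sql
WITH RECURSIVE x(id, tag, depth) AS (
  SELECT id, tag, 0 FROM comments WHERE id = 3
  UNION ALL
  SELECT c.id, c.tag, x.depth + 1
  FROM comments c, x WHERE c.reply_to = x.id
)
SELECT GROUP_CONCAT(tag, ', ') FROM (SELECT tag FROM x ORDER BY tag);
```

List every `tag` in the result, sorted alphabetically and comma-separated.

Base: id=3 (c37) at depth 0.
Iteration 1: rows with reply_to in {3} -> c29 (id 4, depth 1).
Iteration 2: rows with reply_to in {4} -> c9 (id 5, depth 2), c3 (id 10, depth 2).
Iteration 3: rows with reply_to in {5,10} -> c17 (id 12, depth 3).
Iteration 4: no rows with reply_to in {12}; recursion stops.

c17, c29, c3, c37, c9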